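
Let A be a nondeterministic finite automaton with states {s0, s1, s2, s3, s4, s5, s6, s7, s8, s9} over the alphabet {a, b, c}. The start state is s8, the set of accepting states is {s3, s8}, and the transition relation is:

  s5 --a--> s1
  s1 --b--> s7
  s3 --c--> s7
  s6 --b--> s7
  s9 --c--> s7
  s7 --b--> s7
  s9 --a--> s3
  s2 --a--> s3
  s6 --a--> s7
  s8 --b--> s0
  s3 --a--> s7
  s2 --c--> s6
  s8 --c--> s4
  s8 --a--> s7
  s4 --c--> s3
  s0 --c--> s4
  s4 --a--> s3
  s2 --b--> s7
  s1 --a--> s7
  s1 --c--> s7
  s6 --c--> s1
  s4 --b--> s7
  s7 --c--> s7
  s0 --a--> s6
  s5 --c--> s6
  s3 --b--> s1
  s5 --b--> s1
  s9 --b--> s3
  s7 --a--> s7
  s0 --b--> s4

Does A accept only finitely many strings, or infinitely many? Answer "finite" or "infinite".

The useful states (reachable from s8 and able to reach an accepting state) are {s0, s3, s4, s8}.
Restricted to these states the transition graph has no cycle, so every accepting path has bounded length and L is finite.

finite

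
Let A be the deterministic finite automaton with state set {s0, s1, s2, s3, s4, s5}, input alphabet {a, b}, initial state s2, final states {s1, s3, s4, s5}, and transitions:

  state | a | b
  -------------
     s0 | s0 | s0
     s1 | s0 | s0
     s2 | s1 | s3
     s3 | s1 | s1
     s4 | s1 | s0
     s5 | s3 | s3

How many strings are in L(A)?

The useful subgraph on states {s1, s2, s3} is acyclic, so L(A) is finite; the longest accepting path visits 3 useful states, giving maximum string length 2.
Counting accepting paths from s2 by length: 2 of length 1, 2 of length 2. Total 4.

4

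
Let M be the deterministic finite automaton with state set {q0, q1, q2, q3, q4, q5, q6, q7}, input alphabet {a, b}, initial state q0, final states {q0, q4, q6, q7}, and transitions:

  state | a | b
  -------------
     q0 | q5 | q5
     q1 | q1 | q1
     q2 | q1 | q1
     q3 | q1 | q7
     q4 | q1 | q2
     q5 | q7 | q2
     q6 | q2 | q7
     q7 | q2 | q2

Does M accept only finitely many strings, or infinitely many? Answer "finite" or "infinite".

The useful states (reachable from q0 and able to reach an accepting state) are {q0, q5, q7}.
Restricted to these states the transition graph has no cycle, so every accepting path has bounded length and L is finite.

finite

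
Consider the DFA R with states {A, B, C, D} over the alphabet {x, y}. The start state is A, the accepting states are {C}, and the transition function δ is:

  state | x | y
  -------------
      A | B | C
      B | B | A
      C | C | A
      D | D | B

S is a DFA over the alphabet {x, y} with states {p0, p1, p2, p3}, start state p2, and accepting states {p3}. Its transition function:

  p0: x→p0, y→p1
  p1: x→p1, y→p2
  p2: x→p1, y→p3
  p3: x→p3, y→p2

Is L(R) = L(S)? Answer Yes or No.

Exploring the product automaton R × S from the start pair (A, p2), following both machines on each input symbol, reaches 3 state pairs: (A, p2), (B, p1), (C, p3).
R accepts in {C} and S accepts in {p3}. In every reachable pair the two components are either both accepting — (C, p3) — or both non-accepting, so no string is accepted by exactly one of the machines: L(R) \ L(S) and L(S) \ L(R) are both empty.
Hence every string is accepted by R iff it is accepted by S, and the two languages coincide.

Yes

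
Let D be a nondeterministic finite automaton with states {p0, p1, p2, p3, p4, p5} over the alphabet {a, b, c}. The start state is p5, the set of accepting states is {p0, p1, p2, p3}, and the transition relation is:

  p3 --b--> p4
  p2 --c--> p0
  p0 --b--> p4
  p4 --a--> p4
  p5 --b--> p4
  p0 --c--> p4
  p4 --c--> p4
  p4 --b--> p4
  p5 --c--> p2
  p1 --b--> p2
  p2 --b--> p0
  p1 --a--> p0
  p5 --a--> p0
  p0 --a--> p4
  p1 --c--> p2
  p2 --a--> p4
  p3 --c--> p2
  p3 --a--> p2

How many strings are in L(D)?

The useful subgraph on states {p0, p2, p5} is acyclic, so L(D) is finite; the longest accepting path visits 3 useful states, giving maximum string length 2.
Counting accepting paths from p5 by length: 2 of length 1, 2 of length 2. Total 4.

4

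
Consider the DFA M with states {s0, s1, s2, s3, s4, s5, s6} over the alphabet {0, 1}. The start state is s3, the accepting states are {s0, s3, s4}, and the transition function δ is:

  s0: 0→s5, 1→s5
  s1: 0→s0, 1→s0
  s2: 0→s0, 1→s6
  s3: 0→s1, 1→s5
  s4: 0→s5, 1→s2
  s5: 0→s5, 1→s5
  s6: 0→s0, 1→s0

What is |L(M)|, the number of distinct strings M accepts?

The useful subgraph on states {s0, s1, s3} is acyclic, so L(M) is finite; the longest accepting path visits 3 useful states, giving maximum string length 2.
Counting accepting paths from s3 by length: 1 of length 0, 2 of length 2. Total 3.

3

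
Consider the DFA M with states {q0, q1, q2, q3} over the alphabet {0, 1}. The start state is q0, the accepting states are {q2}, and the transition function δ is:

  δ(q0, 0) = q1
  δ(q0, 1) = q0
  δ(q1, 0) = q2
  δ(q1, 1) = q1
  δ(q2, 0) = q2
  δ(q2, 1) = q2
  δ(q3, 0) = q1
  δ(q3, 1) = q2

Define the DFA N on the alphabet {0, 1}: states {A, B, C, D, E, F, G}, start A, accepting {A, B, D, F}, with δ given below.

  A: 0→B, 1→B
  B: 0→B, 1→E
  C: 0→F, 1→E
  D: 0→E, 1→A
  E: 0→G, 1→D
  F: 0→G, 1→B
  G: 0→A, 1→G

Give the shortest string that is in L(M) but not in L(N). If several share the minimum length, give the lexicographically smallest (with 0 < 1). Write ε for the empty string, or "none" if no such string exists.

The string 001 is accepted by M but not by N.
No shorter string lies in the difference, and 001 is the lexicographically first length-3 string in L(M) \ L(N).

001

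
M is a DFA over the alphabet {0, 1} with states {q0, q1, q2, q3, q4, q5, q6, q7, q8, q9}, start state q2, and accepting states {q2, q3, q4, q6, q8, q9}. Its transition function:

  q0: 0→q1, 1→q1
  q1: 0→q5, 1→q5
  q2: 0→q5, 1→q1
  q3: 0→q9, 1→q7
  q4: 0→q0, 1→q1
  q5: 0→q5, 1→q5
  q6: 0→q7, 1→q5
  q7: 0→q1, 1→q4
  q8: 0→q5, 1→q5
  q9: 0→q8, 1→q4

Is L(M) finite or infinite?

finite

The useful states (reachable from q2 and able to reach an accepting state) are {q2}.
Restricted to these states the transition graph has no cycle, so every accepting path has bounded length and L is finite.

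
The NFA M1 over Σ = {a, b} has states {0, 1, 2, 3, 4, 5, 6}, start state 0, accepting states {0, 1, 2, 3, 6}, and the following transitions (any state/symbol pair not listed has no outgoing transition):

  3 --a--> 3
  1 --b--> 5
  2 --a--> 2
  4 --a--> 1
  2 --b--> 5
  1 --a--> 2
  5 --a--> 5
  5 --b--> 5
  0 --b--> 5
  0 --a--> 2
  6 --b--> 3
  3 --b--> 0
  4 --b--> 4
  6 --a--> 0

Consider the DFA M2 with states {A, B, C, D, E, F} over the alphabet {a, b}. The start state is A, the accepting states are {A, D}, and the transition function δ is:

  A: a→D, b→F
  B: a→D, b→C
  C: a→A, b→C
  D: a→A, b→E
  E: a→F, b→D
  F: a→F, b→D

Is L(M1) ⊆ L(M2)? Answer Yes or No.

Yes

Exploring the product automaton M1 × M2 from the start pair (0, A), following both machines on each input symbol, reaches 7 state pairs: (0, A), (2, D), (5, F), (2, A), (5, E), (5, D), (5, A).
M1 accepts in {0, 1, 2, 3, 6} and M2 accepts in {A, D}. The reachable pairs whose M1-component is accepting are (0, A), (2, D), (2, A); in each of them the M2-component is accepting too, so the product for L(M1) \ L(M2) (M1-component accepting, M2-component rejecting) has no reachable accepting pair and the difference is empty.
Hence every string in L(M1) is also in L(M2).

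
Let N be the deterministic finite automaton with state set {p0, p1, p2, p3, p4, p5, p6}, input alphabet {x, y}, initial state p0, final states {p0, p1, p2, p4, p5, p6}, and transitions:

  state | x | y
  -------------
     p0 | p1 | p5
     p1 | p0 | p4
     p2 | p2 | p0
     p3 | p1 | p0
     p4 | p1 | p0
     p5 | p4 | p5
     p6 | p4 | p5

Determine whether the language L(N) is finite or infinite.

infinite

State p0 is reachable from the start and can reach an accepting state, and it lies on the cycle p0 → p1 → p0.
Traversing that cycle any number of times yields accepted strings of unbounded length, so the language is infinite.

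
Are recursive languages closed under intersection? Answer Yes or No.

Run both deciders on the input and accept iff both accept; the combined machine always halts.
So the recursive languages are closed under intersection.

Yes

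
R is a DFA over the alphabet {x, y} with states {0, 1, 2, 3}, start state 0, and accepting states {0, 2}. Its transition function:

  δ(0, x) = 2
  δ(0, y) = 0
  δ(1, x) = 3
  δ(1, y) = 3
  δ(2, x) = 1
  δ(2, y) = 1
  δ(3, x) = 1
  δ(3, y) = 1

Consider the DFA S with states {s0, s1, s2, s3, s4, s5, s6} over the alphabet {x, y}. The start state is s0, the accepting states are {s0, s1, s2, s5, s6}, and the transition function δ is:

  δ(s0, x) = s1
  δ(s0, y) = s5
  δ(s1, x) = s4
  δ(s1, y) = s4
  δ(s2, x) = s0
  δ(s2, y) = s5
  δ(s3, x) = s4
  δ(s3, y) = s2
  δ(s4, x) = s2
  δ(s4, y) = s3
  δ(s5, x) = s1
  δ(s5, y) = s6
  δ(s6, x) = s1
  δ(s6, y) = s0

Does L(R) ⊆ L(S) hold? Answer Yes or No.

Yes

Exploring the product automaton R × S from the start pair (0, s0), following both machines on each input symbol, reaches 18 state pairs: (0, s0), (2, s1), (0, s5), (1, s4), (0, s6), (3, s2), (3, s3), (1, s0), (1, s5), (1, s2), (3, s1), (3, s5), (3, s6), (3, s0), (1, s1), (1, s6), (3, s4), (1, s3).
R accepts in {0, 2} and S accepts in {s0, s1, s2, s5, s6}. The reachable pairs whose R-component is accepting are (0, s0), (2, s1), (0, s5), (0, s6); in each of them the S-component is accepting too, so the product for L(R) \ L(S) (R-component accepting, S-component rejecting) has no reachable accepting pair and the difference is empty.
Hence every string in L(R) is also in L(S).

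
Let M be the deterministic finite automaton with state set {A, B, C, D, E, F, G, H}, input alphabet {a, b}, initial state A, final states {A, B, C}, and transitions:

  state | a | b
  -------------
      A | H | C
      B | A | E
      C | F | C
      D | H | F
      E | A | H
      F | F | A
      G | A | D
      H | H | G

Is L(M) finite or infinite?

infinite

State C is reachable from the start and can reach an accepting state, and it lies on the cycle C → C.
Traversing that cycle any number of times yields accepted strings of unbounded length, so the language is infinite.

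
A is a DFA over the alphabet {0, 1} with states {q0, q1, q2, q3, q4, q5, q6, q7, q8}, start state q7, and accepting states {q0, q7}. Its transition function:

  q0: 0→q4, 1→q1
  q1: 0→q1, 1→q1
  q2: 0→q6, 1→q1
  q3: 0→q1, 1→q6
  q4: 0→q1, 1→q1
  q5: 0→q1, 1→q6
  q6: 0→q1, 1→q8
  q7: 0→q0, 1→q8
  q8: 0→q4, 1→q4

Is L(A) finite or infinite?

finite

The useful states (reachable from q7 and able to reach an accepting state) are {q0, q7}.
Restricted to these states the transition graph has no cycle, so every accepting path has bounded length and L is finite.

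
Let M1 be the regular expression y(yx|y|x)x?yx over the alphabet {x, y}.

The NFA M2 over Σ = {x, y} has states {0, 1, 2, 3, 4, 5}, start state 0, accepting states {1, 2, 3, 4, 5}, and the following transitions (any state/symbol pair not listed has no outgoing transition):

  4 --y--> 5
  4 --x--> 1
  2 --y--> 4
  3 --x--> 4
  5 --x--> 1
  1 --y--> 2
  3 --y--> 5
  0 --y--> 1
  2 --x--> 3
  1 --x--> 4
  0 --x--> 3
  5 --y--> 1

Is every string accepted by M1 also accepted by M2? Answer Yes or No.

Yes

Converting the expression M1 to a DFA (subset construction, then merging equivalent states) gives the minimal DFA with states {r0, r1, r2, r3, r4, r5, r6, r7}, start state r0, accepting states {r7} and transitions r0: x→r1, y→r2; r1: x→r1, y→r1; r2: x→r3, y→r4; r3: x→r5, y→r6; r4: x→r3, y→r6; r5: x→r1, y→r6; r6: x→r7, y→r1; r7: x→r1, y→r1.
Exploring the product automaton M1 × M2 from the start pair (r0, 0), following both machines on each input symbol, reaches 17 state pairs: (r0, 0), (r1, 3), (r2, 1), (r1, 4), (r1, 5), (r3, 4), (r4, 2), (r1, 1), (r5, 1), (r6, 5), (r3, 3), (r6, 4), (r1, 2), (r6, 2), (r7, 1), (r5, 4), (r7, 3).
M1 accepts in {r7} and M2 accepts in {1, 2, 3, 4, 5}. The reachable pairs whose M1-component is accepting are (r7, 1), (r7, 3); in each of them the M2-component is accepting too, so the product for L(M1) \ L(M2) (M1-component accepting, M2-component rejecting) has no reachable accepting pair and the difference is empty.
Hence every string in L(M1) is also in L(M2).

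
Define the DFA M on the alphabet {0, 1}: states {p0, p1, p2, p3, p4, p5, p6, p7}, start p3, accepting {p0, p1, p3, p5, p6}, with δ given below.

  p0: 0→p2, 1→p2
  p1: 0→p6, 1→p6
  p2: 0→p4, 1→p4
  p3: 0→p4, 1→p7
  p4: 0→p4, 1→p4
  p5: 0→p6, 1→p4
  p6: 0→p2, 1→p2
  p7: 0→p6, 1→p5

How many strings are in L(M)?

4

The useful subgraph on states {p3, p5, p6, p7} is acyclic, so L(M) is finite; the longest accepting path visits 4 useful states, giving maximum string length 3.
Counting accepting paths from p3 by length: 1 of length 0, 2 of length 2, 1 of length 3. Total 4.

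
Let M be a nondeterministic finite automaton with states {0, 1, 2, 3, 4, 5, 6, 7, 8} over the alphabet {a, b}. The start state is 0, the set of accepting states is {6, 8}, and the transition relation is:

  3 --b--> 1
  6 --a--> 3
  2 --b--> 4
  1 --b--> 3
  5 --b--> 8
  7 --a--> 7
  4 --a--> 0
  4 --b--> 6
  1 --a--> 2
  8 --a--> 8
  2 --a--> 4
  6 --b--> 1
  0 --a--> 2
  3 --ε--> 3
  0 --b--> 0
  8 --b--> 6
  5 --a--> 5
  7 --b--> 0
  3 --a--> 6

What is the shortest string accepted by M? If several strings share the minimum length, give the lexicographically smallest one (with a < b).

A breadth-first search from 0 reaches an accepting state first via the path 0 → 2 → 4 → 6 on input aab.
No string of length < 3 is accepted (BFS exhausts all shorter strings without reaching an accepting state), and aab is the lexicographically least accepting string of length 3.

aab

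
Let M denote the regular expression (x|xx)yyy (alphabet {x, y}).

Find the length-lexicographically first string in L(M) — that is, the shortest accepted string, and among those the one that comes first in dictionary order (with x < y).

xyyy

By inspection of the expression, no string of length less than 4 matches, and xyyy is the lexicographically first match of length 4.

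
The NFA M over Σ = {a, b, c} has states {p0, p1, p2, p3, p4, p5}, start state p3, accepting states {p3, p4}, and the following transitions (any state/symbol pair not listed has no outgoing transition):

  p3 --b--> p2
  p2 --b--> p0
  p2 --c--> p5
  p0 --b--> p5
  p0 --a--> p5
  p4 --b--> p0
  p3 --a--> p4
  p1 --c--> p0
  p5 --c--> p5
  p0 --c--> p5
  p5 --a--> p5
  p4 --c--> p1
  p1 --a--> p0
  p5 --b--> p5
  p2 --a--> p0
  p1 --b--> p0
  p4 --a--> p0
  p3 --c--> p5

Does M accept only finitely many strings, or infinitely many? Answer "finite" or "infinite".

finite

The useful states (reachable from p3 and able to reach an accepting state) are {p3, p4}.
Restricted to these states the transition graph has no cycle, so every accepting path has bounded length and L is finite.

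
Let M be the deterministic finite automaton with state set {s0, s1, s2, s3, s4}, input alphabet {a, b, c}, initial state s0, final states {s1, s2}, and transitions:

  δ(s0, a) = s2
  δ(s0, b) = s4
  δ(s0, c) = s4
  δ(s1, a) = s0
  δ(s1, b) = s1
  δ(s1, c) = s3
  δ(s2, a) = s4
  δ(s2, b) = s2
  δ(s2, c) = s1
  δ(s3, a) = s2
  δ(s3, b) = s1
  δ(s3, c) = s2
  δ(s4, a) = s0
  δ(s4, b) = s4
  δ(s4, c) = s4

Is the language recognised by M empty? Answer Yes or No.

The string a is accepted: the run s0 → s2 ends in the accepting state s2.
Since at least one string is accepted, L(M) is not empty.

No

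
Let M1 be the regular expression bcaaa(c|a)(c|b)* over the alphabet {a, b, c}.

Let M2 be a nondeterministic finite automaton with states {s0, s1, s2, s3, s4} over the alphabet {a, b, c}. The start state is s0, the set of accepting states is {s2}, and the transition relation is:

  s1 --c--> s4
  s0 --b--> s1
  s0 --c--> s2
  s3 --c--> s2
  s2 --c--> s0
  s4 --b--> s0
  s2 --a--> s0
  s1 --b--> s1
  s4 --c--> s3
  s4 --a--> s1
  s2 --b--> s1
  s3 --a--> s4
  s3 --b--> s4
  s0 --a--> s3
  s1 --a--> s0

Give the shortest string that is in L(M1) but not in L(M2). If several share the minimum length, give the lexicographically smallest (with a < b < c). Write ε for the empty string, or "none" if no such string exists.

bcaaaa

The string bcaaaa is accepted by M1 but not by M2.
No shorter string lies in the difference, and bcaaaa is the lexicographically first length-6 string in L(M1) \ L(M2).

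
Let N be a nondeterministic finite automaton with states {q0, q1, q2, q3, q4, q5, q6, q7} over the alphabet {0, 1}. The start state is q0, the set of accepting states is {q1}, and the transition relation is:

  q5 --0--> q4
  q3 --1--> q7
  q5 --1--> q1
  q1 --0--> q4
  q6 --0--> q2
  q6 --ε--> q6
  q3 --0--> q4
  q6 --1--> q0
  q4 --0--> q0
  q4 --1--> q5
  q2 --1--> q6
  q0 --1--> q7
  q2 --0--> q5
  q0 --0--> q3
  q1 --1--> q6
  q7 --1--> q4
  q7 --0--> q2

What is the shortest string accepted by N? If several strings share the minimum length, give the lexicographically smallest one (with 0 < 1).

0011

A breadth-first search from q0 reaches an accepting state first via the path q0 → q3 → q4 → q5 → q1 on input 0011.
No string of length < 4 is accepted (BFS exhausts all shorter strings without reaching an accepting state), and 0011 is the lexicographically least accepting string of length 4.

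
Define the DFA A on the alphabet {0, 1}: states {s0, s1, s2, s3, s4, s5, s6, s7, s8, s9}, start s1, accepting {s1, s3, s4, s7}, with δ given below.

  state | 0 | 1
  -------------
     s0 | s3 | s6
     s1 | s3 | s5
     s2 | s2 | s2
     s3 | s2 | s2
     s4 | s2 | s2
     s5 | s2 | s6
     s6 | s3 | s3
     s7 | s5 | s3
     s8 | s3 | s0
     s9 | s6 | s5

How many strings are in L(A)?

The useful subgraph on states {s1, s3, s5, s6} is acyclic, so L(A) is finite; the longest accepting path visits 4 useful states, giving maximum string length 3.
Counting accepting paths from s1 by length: 1 of length 0, 1 of length 1, 2 of length 3. Total 4.

4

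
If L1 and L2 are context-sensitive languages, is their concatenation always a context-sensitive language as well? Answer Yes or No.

With disjoint nonterminals (and terminals first replaced by fresh nonterminal copies so contexts cannot straddle the boundary), S → S₁S₂ added to two noncontracting grammars is noncontracting and generates L₁L₂; equivalently an LBA guesses the split point and checks each part in place.
So the context-sensitive languages are closed under concatenation.

Yes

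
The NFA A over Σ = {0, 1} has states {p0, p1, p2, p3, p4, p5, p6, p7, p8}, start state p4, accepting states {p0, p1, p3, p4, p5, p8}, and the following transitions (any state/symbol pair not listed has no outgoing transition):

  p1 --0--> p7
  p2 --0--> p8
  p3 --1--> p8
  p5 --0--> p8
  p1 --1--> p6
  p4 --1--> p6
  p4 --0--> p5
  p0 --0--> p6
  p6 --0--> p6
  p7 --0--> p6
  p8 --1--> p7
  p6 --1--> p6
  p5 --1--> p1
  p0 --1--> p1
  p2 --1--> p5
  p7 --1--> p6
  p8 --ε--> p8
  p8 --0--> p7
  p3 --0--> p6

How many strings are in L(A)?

The useful subgraph on states {p1, p4, p5, p8} is acyclic, so L(A) is finite; the longest accepting path visits 3 useful states, giving maximum string length 2.
Counting accepting paths from p4 by length: 1 of length 0, 1 of length 1, 2 of length 2. Total 4.

4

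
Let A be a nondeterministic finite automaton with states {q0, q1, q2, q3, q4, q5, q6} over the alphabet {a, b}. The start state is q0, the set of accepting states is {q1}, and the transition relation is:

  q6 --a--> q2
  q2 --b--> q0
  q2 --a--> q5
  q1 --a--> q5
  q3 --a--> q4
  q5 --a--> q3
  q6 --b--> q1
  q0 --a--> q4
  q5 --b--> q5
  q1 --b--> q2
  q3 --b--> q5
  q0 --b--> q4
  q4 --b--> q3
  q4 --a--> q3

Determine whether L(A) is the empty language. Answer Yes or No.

The states reachable from the start state are {q0, q3, q4, q5}.
None of the accepting states {q1} is reachable, so no string is accepted and L(A) = ∅.

Yes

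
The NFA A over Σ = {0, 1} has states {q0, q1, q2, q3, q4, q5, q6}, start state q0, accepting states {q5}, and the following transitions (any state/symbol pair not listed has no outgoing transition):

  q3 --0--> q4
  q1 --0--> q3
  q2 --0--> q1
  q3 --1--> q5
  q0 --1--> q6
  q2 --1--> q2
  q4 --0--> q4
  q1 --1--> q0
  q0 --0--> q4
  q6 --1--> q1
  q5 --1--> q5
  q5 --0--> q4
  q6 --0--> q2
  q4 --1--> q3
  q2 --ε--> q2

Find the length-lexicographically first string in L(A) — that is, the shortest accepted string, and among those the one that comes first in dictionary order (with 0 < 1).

A breadth-first search from q0 reaches an accepting state first via the path q0 → q4 → q3 → q5 on input 011.
No string of length < 3 is accepted (BFS exhausts all shorter strings without reaching an accepting state), and 011 is the lexicographically least accepting string of length 3.

011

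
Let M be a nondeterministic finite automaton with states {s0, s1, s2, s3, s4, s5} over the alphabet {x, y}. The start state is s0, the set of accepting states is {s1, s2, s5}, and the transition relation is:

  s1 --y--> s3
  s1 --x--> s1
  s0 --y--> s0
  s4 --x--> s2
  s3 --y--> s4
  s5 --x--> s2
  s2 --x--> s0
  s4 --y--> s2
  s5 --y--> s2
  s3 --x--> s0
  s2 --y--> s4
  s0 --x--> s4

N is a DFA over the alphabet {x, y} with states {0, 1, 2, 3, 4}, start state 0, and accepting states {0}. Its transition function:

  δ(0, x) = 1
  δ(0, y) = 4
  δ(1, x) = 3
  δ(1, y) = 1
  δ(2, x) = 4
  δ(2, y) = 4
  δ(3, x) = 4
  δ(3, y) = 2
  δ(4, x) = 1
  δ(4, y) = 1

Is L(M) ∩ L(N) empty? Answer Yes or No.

Yes

Exploring the product automaton M × N from the start pair (s0, 0), following both machines on each input symbol, reaches 13 state pairs: (s0, 0), (s4, 1), (s0, 4), (s2, 3), (s2, 1), (s0, 1), (s4, 2), (s0, 3), (s4, 3), (s2, 4), (s4, 4), (s0, 2), (s2, 2).
M accepts in {s1, s2, s5} and N accepts in {0}; no reachable pair has both components accepting, so no string drives both machines to acceptance simultaneously and L(M) ∩ L(N) = ∅.
So no string is accepted by both, and the intersection is empty.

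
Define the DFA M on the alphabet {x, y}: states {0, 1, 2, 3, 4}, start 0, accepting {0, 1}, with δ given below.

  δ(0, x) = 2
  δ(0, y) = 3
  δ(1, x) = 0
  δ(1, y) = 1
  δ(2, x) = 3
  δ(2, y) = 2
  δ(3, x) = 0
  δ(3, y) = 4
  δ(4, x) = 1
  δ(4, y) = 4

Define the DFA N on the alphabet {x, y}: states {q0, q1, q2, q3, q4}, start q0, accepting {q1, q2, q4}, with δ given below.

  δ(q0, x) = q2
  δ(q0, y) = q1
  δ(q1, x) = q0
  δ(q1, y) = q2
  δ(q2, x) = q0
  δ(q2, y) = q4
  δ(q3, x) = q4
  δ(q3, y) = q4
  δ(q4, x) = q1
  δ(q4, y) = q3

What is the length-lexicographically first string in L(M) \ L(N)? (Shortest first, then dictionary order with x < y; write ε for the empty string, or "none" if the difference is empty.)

ε

The empty string ε is accepted by M but not by N.
Since ε is the unique shortest string, it is the required witness.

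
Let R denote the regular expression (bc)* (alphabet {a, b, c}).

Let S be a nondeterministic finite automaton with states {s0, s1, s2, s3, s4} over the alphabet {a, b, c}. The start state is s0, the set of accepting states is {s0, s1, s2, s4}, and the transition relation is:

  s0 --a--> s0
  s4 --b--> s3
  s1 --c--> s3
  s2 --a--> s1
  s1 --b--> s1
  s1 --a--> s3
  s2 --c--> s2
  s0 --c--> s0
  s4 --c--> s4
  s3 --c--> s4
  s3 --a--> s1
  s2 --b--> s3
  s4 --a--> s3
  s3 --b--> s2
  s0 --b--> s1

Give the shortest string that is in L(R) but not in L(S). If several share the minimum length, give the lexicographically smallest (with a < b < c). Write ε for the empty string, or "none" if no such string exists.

bc

The string bc is accepted by R but not by S.
No shorter string lies in the difference, and bc is the lexicographically first length-2 string in L(R) \ L(S).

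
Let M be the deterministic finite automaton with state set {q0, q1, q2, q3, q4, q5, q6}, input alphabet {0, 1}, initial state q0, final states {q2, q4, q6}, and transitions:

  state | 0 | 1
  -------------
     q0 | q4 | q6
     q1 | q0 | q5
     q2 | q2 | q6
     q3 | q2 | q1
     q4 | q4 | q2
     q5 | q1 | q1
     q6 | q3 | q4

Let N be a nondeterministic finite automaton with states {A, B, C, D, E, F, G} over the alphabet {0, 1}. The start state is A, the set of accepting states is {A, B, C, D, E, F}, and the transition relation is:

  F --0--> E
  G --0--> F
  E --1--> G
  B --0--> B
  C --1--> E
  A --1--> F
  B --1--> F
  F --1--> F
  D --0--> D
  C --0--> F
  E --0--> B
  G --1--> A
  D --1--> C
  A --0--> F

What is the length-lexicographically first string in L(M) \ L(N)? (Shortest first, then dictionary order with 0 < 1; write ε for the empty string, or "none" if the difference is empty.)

The string 001 is accepted by M but not by N.
No shorter string lies in the difference, and 001 is the lexicographically first length-3 string in L(M) \ L(N).

001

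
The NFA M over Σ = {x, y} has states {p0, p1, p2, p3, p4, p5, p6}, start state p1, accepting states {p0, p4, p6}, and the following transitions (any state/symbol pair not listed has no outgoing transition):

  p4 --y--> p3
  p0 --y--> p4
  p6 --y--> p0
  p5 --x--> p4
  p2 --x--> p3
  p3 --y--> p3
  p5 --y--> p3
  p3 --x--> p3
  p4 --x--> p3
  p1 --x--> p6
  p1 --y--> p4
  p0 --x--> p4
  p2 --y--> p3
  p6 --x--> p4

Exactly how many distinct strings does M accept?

6

The useful subgraph on states {p0, p1, p4, p6} is acyclic, so L(M) is finite; the longest accepting path visits 4 useful states, giving maximum string length 3.
Counting accepting paths from p1 by length: 2 of length 1, 2 of length 2, 2 of length 3. Total 6.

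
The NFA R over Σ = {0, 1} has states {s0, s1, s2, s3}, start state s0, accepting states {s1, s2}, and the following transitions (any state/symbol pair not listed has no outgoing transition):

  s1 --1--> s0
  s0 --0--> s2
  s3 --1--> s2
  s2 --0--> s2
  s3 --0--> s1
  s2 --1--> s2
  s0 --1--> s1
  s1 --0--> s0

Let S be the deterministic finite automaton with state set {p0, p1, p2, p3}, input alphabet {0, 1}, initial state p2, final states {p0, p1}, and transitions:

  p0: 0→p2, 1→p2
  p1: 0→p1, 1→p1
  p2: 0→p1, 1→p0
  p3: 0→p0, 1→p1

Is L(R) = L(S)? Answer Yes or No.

Exploring the product automaton R × S from the start pair (s0, p2), following both machines on each input symbol, reaches 3 state pairs: (s0, p2), (s2, p1), (s1, p0).
R accepts in {s1, s2} and S accepts in {p0, p1}. In every reachable pair the two components are either both accepting — (s2, p1), (s1, p0) — or both non-accepting, so no string is accepted by exactly one of the machines: L(R) \ L(S) and L(S) \ L(R) are both empty.
Hence every string is accepted by R iff it is accepted by S, and the two languages coincide.

Yes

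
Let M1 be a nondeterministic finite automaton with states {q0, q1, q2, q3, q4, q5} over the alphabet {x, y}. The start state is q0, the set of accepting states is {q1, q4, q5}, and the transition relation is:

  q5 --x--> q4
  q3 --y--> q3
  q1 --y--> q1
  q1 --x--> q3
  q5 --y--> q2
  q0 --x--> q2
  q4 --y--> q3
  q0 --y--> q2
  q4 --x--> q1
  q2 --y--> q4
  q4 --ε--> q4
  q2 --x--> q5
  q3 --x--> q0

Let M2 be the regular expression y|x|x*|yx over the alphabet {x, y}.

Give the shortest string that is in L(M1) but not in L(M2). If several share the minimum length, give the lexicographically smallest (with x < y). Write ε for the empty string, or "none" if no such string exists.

The string xy is accepted by M1 but not by M2.
No shorter string lies in the difference, and xy is the lexicographically first length-2 string in L(M1) \ L(M2).

xy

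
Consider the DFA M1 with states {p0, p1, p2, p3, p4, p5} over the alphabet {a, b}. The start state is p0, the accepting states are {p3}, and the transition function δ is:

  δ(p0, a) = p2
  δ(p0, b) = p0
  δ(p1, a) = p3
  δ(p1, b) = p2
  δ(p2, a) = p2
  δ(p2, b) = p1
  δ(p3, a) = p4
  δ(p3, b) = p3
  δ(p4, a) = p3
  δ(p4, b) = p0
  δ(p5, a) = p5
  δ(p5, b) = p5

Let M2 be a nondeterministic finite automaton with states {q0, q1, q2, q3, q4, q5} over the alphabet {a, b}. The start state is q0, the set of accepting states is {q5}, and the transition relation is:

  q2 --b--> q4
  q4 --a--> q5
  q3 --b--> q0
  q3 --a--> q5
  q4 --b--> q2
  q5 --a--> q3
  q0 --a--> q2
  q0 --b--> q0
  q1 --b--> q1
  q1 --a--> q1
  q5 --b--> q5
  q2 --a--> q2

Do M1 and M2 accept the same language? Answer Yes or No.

Yes

Exploring the product automaton M1 × M2 from the start pair (p0, q0), following both machines on each input symbol, reaches 5 state pairs: (p0, q0), (p2, q2), (p1, q4), (p3, q5), (p4, q3).
M1 accepts in {p3} and M2 accepts in {q5}. In every reachable pair the two components are either both accepting — (p3, q5) — or both non-accepting, so no string is accepted by exactly one of the machines: L(M1) \ L(M2) and L(M2) \ L(M1) are both empty.
Hence every string is accepted by M1 iff it is accepted by M2, and the two languages coincide.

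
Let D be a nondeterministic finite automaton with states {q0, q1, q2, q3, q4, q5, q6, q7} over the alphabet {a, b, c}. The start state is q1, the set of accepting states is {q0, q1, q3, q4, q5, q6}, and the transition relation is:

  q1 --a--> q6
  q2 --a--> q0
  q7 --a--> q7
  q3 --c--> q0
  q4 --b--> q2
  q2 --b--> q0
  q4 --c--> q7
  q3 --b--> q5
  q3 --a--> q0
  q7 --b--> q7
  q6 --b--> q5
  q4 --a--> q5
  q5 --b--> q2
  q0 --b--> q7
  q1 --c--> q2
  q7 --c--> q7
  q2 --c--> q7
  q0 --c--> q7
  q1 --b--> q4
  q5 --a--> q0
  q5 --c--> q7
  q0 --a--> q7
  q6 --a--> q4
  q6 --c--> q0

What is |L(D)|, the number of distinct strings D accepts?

23

The useful subgraph on states {q0, q1, q2, q4, q5, q6} is acyclic, so L(D) is finite; the longest accepting path visits 6 useful states, giving maximum string length 5.
Counting accepting paths from q1 by length: 1 of length 0, 2 of length 1, 6 of length 2, 5 of length 3, 7 of length 4, 2 of length 5. Total 23.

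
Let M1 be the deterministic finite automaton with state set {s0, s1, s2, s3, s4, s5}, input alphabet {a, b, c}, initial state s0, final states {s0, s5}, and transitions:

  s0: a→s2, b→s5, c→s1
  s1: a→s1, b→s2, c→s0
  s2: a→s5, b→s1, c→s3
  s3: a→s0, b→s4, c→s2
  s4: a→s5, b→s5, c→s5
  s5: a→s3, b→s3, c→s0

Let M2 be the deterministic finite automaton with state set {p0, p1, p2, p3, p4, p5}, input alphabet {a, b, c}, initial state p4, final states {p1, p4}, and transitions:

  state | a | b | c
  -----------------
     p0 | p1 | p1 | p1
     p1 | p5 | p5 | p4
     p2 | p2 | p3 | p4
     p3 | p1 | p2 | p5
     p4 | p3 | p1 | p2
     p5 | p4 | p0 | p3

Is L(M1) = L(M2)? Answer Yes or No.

Yes

Exploring the product automaton M1 × M2 from the start pair (s0, p4), following both machines on each input symbol, reaches 6 state pairs: (s0, p4), (s2, p3), (s5, p1), (s1, p2), (s3, p5), (s4, p0).
M1 accepts in {s0, s5} and M2 accepts in {p1, p4}. In every reachable pair the two components are either both accepting — (s0, p4), (s5, p1) — or both non-accepting, so no string is accepted by exactly one of the machines: L(M1) \ L(M2) and L(M2) \ L(M1) are both empty.
Hence every string is accepted by M1 iff it is accepted by M2, and the two languages coincide.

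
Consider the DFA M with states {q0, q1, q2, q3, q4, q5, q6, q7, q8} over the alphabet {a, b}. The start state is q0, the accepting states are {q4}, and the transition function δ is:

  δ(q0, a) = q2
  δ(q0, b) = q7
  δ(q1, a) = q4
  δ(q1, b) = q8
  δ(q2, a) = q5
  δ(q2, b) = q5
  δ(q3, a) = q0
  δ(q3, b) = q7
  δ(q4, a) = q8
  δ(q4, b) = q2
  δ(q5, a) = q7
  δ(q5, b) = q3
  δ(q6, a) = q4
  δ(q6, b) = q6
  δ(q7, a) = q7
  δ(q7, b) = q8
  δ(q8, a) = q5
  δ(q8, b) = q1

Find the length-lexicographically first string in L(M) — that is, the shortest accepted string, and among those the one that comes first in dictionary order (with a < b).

A breadth-first search from q0 reaches an accepting state first via the path q0 → q7 → q8 → q1 → q4 on input bbba.
No string of length < 4 is accepted (BFS exhausts all shorter strings without reaching an accepting state), and bbba is the lexicographically least accepting string of length 4.

bbba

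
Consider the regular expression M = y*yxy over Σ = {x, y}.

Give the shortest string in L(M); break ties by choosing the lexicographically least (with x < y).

By inspection of the expression, no string of length less than 3 matches, and yxy is the lexicographically first match of length 3.

yxy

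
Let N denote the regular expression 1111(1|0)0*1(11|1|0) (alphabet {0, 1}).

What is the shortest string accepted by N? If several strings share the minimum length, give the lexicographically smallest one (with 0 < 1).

1111010

By inspection of the expression, no string of length less than 7 matches, and 1111010 is the lexicographically first match of length 7.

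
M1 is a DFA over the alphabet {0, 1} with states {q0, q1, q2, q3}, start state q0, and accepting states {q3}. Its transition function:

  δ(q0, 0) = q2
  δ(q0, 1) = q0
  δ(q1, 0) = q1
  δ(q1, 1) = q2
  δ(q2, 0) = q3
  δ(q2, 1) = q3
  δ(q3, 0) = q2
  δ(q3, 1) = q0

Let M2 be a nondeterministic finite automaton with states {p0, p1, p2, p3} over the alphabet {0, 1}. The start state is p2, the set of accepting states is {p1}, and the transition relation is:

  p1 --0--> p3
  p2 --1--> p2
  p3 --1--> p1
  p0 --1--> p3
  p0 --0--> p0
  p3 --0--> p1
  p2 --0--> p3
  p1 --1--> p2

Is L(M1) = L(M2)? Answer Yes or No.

Exploring the product automaton M1 × M2 from the start pair (q0, p2), following both machines on each input symbol, reaches 3 state pairs: (q0, p2), (q2, p3), (q3, p1).
M1 accepts in {q3} and M2 accepts in {p1}. In every reachable pair the two components are either both accepting — (q3, p1) — or both non-accepting, so no string is accepted by exactly one of the machines: L(M1) \ L(M2) and L(M2) \ L(M1) are both empty.
Hence every string is accepted by M1 iff it is accepted by M2, and the two languages coincide.

Yes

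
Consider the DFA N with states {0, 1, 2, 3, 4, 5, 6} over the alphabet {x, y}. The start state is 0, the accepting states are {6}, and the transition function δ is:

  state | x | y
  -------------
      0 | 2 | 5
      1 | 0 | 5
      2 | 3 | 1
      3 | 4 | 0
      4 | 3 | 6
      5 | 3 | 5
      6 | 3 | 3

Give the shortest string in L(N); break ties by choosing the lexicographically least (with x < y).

A breadth-first search from 0 reaches an accepting state first via the path 0 → 2 → 3 → 4 → 6 on input xxxy.
No string of length < 4 is accepted (BFS exhausts all shorter strings without reaching an accepting state), and xxxy is the lexicographically least accepting string of length 4.

xxxy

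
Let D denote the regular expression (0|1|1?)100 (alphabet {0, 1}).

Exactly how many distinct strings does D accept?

The expression has no Kleene star, so L(D) is finite. Expanding the alternatives gives {100, 0100, 1100}.
That is 1 of length 3, 2 of length 4: 3 strings in all.

3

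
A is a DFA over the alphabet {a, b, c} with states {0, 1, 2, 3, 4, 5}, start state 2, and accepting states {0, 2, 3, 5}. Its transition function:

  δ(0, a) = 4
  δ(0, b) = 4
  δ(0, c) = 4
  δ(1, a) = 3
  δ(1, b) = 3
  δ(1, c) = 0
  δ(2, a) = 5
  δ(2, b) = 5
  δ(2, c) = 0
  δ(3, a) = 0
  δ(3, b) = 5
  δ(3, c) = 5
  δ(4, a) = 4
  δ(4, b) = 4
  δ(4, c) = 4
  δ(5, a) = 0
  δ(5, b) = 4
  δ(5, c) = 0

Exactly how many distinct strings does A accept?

8

The useful subgraph on states {0, 2, 5} is acyclic, so L(A) is finite; the longest accepting path visits 3 useful states, giving maximum string length 2.
Counting accepting paths from 2 by length: 1 of length 0, 3 of length 1, 4 of length 2. Total 8.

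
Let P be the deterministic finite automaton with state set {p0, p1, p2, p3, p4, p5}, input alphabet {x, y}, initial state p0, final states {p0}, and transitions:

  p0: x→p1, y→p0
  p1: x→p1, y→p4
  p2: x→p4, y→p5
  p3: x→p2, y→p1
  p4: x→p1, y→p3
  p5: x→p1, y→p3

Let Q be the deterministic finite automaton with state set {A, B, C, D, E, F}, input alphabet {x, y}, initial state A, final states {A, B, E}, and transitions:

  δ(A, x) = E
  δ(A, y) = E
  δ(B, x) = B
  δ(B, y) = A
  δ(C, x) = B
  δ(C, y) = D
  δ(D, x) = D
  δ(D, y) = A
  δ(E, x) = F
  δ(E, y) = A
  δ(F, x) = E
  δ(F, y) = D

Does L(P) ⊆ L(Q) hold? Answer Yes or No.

Yes

Exploring the product automaton P × Q from the start pair (p0, A), following both machines on each input symbol, reaches 18 state pairs: (p0, A), (p1, E), (p0, E), (p1, F), (p4, A), (p4, D), (p3, E), (p1, D), (p3, A), (p2, F), (p1, A), (p2, E), (p4, E), (p5, D), (p4, F), (p5, A), (p3, D), (p2, D).
P accepts in {p0} and Q accepts in {A, B, E}. The reachable pairs whose P-component is accepting are (p0, A), (p0, E); in each of them the Q-component is accepting too, so the product for L(P) \ L(Q) (P-component accepting, Q-component rejecting) has no reachable accepting pair and the difference is empty.
Hence every string in L(P) is also in L(Q).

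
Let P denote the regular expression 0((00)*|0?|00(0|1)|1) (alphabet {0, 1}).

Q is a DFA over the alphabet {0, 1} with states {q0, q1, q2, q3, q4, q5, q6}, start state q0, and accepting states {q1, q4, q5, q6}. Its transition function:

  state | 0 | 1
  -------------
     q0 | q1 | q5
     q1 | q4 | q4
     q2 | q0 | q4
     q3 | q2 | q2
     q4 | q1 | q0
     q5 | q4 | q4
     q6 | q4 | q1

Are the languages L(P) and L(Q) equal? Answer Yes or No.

No

The string 1 is accepted by Q but rejected by P.
So L(P) ≠ L(Q).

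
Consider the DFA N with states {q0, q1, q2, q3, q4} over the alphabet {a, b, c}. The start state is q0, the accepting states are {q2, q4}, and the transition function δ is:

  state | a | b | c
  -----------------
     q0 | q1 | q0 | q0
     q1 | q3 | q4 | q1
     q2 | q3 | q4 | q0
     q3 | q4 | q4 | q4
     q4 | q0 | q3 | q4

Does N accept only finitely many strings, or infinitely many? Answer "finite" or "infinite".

infinite

State q0 is reachable from the start and can reach an accepting state, and it lies on the cycle q0 → q0.
Traversing that cycle any number of times yields accepted strings of unbounded length, so the language is infinite.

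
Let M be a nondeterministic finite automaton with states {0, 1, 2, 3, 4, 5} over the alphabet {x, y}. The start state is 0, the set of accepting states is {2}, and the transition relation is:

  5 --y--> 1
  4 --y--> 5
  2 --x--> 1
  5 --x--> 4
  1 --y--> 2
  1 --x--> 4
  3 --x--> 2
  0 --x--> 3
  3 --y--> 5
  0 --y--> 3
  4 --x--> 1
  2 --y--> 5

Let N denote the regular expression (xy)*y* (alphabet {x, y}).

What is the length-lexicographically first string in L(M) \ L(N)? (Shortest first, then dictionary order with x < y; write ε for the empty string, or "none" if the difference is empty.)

xx

The string xx is accepted by M but not by N.
No shorter string lies in the difference, and xx is the lexicographically first length-2 string in L(M) \ L(N).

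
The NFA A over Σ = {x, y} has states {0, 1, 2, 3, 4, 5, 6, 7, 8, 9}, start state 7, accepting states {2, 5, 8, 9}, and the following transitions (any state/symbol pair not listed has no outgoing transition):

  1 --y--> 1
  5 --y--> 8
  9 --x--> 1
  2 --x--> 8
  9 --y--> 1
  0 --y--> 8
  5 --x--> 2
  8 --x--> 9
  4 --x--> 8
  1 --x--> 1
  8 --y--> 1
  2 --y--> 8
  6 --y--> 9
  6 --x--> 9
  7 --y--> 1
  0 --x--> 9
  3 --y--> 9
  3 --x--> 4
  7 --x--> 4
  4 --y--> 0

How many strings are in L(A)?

The useful subgraph on states {0, 4, 7, 8, 9} is acyclic, so L(A) is finite; the longest accepting path visits 5 useful states, giving maximum string length 4.
Counting accepting paths from 7 by length: 1 of length 2, 3 of length 3, 1 of length 4. Total 5.

5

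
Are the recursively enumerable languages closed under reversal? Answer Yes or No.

Yes

Reverse the input and run the recogniser for L on it; this accepts exactly Lᴿ.
So the recursively enumerable languages are closed under reversal.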